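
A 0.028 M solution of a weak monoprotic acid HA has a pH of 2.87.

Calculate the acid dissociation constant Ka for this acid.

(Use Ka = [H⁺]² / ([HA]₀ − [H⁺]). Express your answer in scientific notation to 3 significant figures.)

[H⁺] = 10^(−pH) = 10^(−2.87) = 1.349e-03 M. For HA ⇌ H⁺ + A⁻, Ka = [H⁺][A⁻]/[HA] = [H⁺]² / ([HA]₀ − [H⁺]) = (1.349e-03)² / (0.028 − 1.349e-03) = 6.83e-05.

K_a = 6.83e-05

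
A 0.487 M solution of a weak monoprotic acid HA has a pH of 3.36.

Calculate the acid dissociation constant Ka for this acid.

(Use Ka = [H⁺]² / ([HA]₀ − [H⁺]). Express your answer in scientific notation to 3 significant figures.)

[H⁺] = 10^(−pH) = 10^(−3.36) = 4.365e-04 M. For HA ⇌ H⁺ + A⁻, Ka = [H⁺][A⁻]/[HA] = [H⁺]² / ([HA]₀ − [H⁺]) = (4.365e-04)² / (0.487 − 4.365e-04) = 3.92e-07.

K_a = 3.92e-07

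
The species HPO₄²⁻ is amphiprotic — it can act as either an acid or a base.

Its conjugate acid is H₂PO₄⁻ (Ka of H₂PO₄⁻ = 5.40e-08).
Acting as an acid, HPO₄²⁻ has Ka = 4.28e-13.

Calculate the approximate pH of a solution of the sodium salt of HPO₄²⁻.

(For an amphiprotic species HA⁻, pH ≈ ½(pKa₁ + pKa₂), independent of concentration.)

pKa₁ = -log(5.40e-08) = 7.27; pKa₂ = -log(4.28e-13) = 12.37. For an amphiprotic species, pH ≈ ½(pKa₁ + pKa₂) = ½(7.27 + 12.37) = 9.82.

pH = 9.82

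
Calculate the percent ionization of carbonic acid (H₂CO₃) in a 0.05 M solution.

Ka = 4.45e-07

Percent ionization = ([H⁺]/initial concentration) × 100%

Using Ka equilibrium: x² + Ka×x - Ka×C = 0. Solving: [H⁺] = 1.4894e-04. Percent = (1.4894e-04/0.05) × 100

Percent ionization = 0.298%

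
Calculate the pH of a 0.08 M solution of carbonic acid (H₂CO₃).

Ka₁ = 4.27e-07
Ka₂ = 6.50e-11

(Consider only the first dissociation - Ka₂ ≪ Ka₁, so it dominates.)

First dissociation dominates. From Ka₁ = [H⁺][HA⁻]/[H₂A], x² + Ka₁·x − Ka₁·C = 0 with C = 0.08 M and Ka₁ = 4.27e-07. Solving: [H⁺] = (−Ka₁ + √(Ka₁² + 4·Ka₁·C)) / 2 = 1.8461e-04 M. pH = -log(1.8461e-04) = 3.73.

pH = 3.73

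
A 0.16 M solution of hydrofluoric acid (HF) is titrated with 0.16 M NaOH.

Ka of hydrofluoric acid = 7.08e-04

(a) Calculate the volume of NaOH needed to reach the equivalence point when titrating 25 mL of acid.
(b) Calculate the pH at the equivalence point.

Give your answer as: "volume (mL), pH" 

moles acid = 0.16 × 25/1000 = 0.004 mol; V_base = moles/0.16 × 1000 = 25.0 mL. At equivalence only the conjugate base is present: [A⁻] = 0.004/0.050 = 8.0000e-02 M. Kb = Kw/Ka = 1.41e-11; [OH⁻] = √(Kb × [A⁻]) = 1.0630e-06; pOH = 5.97; pH = 14 - pOH = 8.03.

V = 25.0 mL, pH = 8.03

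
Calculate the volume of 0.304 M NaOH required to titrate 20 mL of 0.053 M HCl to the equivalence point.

At equivalence: moles acid = moles base. moles HCl = 0.053 × 20/1000 = 0.00106 mol. V_base = moles / 0.304 × 1000 = 3.5 mL.

V_{base} = 3.5 mL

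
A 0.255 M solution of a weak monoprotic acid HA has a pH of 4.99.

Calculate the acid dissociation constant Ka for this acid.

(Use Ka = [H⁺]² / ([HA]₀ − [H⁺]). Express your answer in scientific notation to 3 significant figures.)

[H⁺] = 10^(−pH) = 10^(−4.99) = 1.023e-05 M. For HA ⇌ H⁺ + A⁻, Ka = [H⁺][A⁻]/[HA] = [H⁺]² / ([HA]₀ − [H⁺]) = (1.023e-05)² / (0.255 − 1.023e-05) = 4.11e-10.

K_a = 4.11e-10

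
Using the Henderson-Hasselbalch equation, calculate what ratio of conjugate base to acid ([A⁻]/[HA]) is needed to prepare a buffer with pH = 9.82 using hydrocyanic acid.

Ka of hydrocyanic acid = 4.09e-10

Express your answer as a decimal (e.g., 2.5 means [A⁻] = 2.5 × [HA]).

pKa = -log(4.09e-10) = 9.3883. pH = pKa + log([A⁻]/[HA]), so log([A⁻]/[HA]) = pH − pKa = 9.82 − 9.3883 = 0.4317. [A⁻]/[HA] = 10^(0.4317) = 2.70

[A⁻]/[HA] = 2.70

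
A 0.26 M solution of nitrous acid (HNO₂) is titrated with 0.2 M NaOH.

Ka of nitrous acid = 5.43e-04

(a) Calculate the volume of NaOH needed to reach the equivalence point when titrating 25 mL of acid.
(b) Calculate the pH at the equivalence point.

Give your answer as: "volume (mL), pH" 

moles acid = 0.26 × 25/1000 = 0.0065 mol; V_base = moles/0.2 × 1000 = 32.5 mL. At equivalence only the conjugate base is present: [A⁻] = 0.0065/0.057 = 1.1304e-01 M. Kb = Kw/Ka = 1.84e-11; [OH⁻] = √(Kb × [A⁻]) = 1.4429e-06; pOH = 5.84; pH = 14 - pOH = 8.16.

V = 32.5 mL, pH = 8.16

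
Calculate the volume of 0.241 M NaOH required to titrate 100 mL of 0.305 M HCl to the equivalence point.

At equivalence: moles acid = moles base. moles HCl = 0.305 × 100/1000 = 0.0305 mol. V_base = moles / 0.241 × 1000 = 126.6 mL.

V_{base} = 126.6 mL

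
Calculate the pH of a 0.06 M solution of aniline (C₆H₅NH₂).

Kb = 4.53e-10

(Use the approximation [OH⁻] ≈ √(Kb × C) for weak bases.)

[OH⁻] = √(Kb × C) = √(4.53e-10 × 0.06) = 5.2134e-06. pOH = 5.28, pH = 14 - pOH

pH = 8.72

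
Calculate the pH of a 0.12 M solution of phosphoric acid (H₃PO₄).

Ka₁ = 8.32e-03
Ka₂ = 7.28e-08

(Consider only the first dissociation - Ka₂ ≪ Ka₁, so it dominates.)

First dissociation dominates. From Ka₁ = [H⁺][HA⁻]/[H₂A], x² + Ka₁·x − Ka₁·C = 0 with C = 0.12 M and Ka₁ = 8.32e-03. Solving: [H⁺] = (−Ka₁ + √(Ka₁² + 4·Ka₁·C)) / 2 = 2.7710e-02 M. pH = -log(2.7710e-02) = 1.56.

pH = 1.56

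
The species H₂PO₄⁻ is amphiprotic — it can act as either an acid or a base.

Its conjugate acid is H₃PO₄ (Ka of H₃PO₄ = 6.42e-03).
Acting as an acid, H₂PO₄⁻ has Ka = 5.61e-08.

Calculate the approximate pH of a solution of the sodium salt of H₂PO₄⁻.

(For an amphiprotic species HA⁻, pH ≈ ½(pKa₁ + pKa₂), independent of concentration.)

pKa₁ = -log(6.42e-03) = 2.19; pKa₂ = -log(5.61e-08) = 7.25. For an amphiprotic species, pH ≈ ½(pKa₁ + pKa₂) = ½(2.19 + 7.25) = 4.72.

pH = 4.72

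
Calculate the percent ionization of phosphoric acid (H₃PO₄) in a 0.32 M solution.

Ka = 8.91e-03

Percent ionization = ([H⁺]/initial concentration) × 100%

Using Ka equilibrium: x² + Ka×x - Ka×C = 0. Solving: [H⁺] = 4.9127e-02. Percent = (4.9127e-02/0.32) × 100

Percent ionization = 15.4%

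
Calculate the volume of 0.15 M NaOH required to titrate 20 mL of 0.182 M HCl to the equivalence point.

At equivalence: moles acid = moles base. moles HCl = 0.182 × 20/1000 = 0.00364 mol. V_base = moles / 0.15 × 1000 = 24.3 mL.

V_{base} = 24.3 mL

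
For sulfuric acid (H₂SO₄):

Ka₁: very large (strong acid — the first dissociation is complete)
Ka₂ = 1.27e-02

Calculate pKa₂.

pKa₂ = -log(Ka₂) = -log(1.27e-02) = 1.90.

pK_{a2} = 1.90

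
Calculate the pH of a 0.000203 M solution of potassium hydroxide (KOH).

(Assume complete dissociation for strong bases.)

[OH⁻] = 0.000203 M for strong base. pOH = -log[OH⁻] = 3.69, pH = 14 - pOH

pH = 10.31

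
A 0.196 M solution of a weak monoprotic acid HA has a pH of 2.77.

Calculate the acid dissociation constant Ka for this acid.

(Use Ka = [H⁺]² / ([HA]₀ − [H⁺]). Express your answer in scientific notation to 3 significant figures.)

[H⁺] = 10^(−pH) = 10^(−2.77) = 1.698e-03 M. For HA ⇌ H⁺ + A⁻, Ka = [H⁺][A⁻]/[HA] = [H⁺]² / ([HA]₀ − [H⁺]) = (1.698e-03)² / (0.196 − 1.698e-03) = 1.48e-05.

K_a = 1.48e-05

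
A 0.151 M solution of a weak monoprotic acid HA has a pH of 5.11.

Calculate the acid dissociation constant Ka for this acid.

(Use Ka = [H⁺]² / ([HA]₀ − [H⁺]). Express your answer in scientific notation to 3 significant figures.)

[H⁺] = 10^(−pH) = 10^(−5.11) = 7.762e-06 M. For HA ⇌ H⁺ + A⁻, Ka = [H⁺][A⁻]/[HA] = [H⁺]² / ([HA]₀ − [H⁺]) = (7.762e-06)² / (0.151 − 7.762e-06) = 3.99e-10.

K_a = 3.99e-10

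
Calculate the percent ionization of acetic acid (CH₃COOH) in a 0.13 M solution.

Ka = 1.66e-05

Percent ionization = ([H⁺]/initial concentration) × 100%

Using Ka equilibrium: x² + Ka×x - Ka×C = 0. Solving: [H⁺] = 1.4607e-03. Percent = (1.4607e-03/0.13) × 100

Percent ionization = 1.12%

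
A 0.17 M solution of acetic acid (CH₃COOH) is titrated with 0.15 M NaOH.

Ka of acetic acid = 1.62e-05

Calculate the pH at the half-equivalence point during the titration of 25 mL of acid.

At half-equivalence [HA] = [A⁻], so Henderson-Hasselbalch gives pH = pKa = -log(1.62e-05) = 4.79.

pH = pKa = 4.79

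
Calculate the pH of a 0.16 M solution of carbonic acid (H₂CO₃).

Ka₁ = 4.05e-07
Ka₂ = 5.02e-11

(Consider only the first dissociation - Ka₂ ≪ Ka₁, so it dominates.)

First dissociation dominates. From Ka₁ = [H⁺][HA⁻]/[H₂A], x² + Ka₁·x − Ka₁·C = 0 with C = 0.16 M and Ka₁ = 4.05e-07. Solving: [H⁺] = (−Ka₁ + √(Ka₁² + 4·Ka₁·C)) / 2 = 2.5436e-04 M. pH = -log(2.5436e-04) = 3.59.

pH = 3.59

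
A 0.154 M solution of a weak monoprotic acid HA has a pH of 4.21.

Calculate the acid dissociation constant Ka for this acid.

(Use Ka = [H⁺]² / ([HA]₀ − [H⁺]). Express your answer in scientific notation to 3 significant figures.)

[H⁺] = 10^(−pH) = 10^(−4.21) = 6.166e-05 M. For HA ⇌ H⁺ + A⁻, Ka = [H⁺][A⁻]/[HA] = [H⁺]² / ([HA]₀ − [H⁺]) = (6.166e-05)² / (0.154 − 6.166e-05) = 2.47e-08.

K_a = 2.47e-08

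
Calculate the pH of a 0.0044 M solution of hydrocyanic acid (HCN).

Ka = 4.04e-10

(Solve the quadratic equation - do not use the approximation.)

x² + Ka×x - Ka×C = 0. Using quadratic formula: [H⁺] = 1.3331e-06

pH = 5.88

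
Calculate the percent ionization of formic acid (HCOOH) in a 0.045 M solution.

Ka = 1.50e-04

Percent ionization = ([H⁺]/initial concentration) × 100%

Using Ka equilibrium: x² + Ka×x - Ka×C = 0. Solving: [H⁺] = 2.5242e-03. Percent = (2.5242e-03/0.045) × 100

Percent ionization = 5.61%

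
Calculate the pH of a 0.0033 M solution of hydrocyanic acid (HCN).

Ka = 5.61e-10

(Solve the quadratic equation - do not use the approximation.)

x² + Ka×x - Ka×C = 0. Using quadratic formula: [H⁺] = 1.3603e-06

pH = 5.87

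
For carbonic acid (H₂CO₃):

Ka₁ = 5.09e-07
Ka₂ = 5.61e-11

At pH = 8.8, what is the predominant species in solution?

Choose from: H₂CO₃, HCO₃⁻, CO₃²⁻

pKa₁ = 6.29, pKa₂ = 10.25. For a polyprotic acid the predominant species crosses at each pKa: below pKa_n the protonated form dominates, above it the deprotonated form does. At pH = 8.8, the predominant species is HCO₃⁻.

HCO₃⁻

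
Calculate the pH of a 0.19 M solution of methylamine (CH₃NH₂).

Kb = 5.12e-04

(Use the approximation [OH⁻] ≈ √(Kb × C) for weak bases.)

[OH⁻] = √(Kb × C) = √(5.12e-04 × 0.19) = 9.8631e-03. pOH = 2.01, pH = 14 - pOH

pH = 11.99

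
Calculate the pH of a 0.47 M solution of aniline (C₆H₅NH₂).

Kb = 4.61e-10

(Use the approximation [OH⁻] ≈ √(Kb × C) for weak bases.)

[OH⁻] = √(Kb × C) = √(4.61e-10 × 0.47) = 1.4720e-05. pOH = 4.83, pH = 14 - pOH

pH = 9.17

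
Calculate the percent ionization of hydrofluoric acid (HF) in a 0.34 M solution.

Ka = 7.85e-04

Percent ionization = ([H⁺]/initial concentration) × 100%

Using Ka equilibrium: x² + Ka×x - Ka×C = 0. Solving: [H⁺] = 1.5949e-02. Percent = (1.5949e-02/0.34) × 100

Percent ionization = 4.69%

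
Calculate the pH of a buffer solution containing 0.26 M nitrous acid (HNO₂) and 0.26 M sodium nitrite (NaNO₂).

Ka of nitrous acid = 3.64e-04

pKa = -log(3.64e-04) = 3.44. pH = pKa + log([A⁻]/[HA]) = 3.44 + log(0.26/0.26)

pH = 3.44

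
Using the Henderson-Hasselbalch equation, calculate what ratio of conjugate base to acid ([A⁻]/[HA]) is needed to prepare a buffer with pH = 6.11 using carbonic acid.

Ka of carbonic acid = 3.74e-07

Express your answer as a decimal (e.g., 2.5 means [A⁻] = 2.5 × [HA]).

pKa = -log(3.74e-07) = 6.4271. pH = pKa + log([A⁻]/[HA]), so log([A⁻]/[HA]) = pH − pKa = 6.11 − 6.4271 = -0.3171. [A⁻]/[HA] = 10^(-0.3171) = 0.482

[A⁻]/[HA] = 0.482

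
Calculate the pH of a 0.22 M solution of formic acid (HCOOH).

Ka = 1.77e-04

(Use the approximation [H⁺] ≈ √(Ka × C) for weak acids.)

[H⁺] = √(Ka × C) = √(1.77e-04 × 0.22) = 6.2402e-03. pH = -log(6.2402e-03)

pH = 2.20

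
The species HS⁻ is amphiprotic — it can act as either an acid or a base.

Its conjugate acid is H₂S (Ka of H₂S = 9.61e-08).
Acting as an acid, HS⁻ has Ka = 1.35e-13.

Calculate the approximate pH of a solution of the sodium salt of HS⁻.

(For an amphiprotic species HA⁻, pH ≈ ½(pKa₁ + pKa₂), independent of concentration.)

pKa₁ = -log(9.61e-08) = 7.02; pKa₂ = -log(1.35e-13) = 12.87. For an amphiprotic species, pH ≈ ½(pKa₁ + pKa₂) = ½(7.02 + 12.87) = 9.94.

pH = 9.94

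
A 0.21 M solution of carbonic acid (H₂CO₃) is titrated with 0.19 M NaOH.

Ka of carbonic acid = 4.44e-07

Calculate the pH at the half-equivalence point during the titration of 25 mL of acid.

At half-equivalence [HA] = [A⁻], so Henderson-Hasselbalch gives pH = pKa = -log(4.44e-07) = 6.35.

pH = pKa = 6.35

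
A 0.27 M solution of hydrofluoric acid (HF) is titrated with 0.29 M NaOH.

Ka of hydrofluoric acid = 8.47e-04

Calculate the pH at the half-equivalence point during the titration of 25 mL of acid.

At half-equivalence [HA] = [A⁻], so Henderson-Hasselbalch gives pH = pKa = -log(8.47e-04) = 3.07.

pH = pKa = 3.07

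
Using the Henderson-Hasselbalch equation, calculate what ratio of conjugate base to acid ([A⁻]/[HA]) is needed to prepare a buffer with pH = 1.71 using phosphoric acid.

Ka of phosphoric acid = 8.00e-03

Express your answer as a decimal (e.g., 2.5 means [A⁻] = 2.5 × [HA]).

pKa = -log(8.00e-03) = 2.0969. pH = pKa + log([A⁻]/[HA]), so log([A⁻]/[HA]) = pH − pKa = 1.71 − 2.0969 = -0.3869. [A⁻]/[HA] = 10^(-0.3869) = 0.410

[A⁻]/[HA] = 0.410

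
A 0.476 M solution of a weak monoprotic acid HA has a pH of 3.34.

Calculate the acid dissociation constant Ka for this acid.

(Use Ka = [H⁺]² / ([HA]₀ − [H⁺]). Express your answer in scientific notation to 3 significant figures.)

[H⁺] = 10^(−pH) = 10^(−3.34) = 4.571e-04 M. For HA ⇌ H⁺ + A⁻, Ka = [H⁺][A⁻]/[HA] = [H⁺]² / ([HA]₀ − [H⁺]) = (4.571e-04)² / (0.476 − 4.571e-04) = 4.39e-07.

K_a = 4.39e-07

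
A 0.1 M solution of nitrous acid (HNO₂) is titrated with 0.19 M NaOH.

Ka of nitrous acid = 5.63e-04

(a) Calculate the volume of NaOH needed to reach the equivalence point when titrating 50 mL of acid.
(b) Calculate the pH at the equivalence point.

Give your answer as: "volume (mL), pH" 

moles acid = 0.1 × 50/1000 = 0.005 mol; V_base = moles/0.19 × 1000 = 26.3 mL. At equivalence only the conjugate base is present: [A⁻] = 0.005/0.076 = 6.5517e-02 M. Kb = Kw/Ka = 1.78e-11; [OH⁻] = √(Kb × [A⁻]) = 1.0788e-06; pOH = 5.97; pH = 14 - pOH = 8.03.

V = 26.3 mL, pH = 8.03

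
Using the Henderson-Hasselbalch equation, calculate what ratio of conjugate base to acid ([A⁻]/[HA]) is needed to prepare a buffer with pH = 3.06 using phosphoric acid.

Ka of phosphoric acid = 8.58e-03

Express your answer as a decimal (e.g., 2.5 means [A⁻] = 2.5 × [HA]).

pKa = -log(8.58e-03) = 2.0665. pH = pKa + log([A⁻]/[HA]), so log([A⁻]/[HA]) = pH − pKa = 3.06 − 2.0665 = 0.9935. [A⁻]/[HA] = 10^(0.9935) = 9.85

[A⁻]/[HA] = 9.85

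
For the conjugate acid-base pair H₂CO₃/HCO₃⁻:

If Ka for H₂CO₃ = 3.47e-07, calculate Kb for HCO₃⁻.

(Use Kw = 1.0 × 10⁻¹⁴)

For a conjugate pair Ka × Kb = Kw, so Kb = Kw/Ka = 1.0 × 10⁻¹⁴ / 3.47e-07 = 2.88e-08.

K_b = 2.88e-08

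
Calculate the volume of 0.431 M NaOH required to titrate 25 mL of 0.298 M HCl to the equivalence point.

At equivalence: moles acid = moles base. moles HCl = 0.298 × 25/1000 = 0.00745 mol. V_base = moles / 0.431 × 1000 = 17.3 mL.

V_{base} = 17.3 mL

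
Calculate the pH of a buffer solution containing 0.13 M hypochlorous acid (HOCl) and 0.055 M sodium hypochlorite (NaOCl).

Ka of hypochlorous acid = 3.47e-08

pKa = -log(3.47e-08) = 7.46. pH = pKa + log([A⁻]/[HA]) = 7.46 + log(0.055/0.13)

pH = 7.09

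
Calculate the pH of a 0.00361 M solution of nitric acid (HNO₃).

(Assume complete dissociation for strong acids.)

[H⁺] = 0.00361 M for strong acid. pH = -log[H⁺] = -log(0.00361)

pH = 2.44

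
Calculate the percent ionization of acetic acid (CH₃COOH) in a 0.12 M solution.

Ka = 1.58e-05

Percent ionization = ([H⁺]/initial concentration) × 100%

Using Ka equilibrium: x² + Ka×x - Ka×C = 0. Solving: [H⁺] = 1.3691e-03. Percent = (1.3691e-03/0.12) × 100

Percent ionization = 1.14%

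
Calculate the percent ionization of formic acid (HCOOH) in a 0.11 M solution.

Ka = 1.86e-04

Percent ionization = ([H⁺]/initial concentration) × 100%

Using Ka equilibrium: x² + Ka×x - Ka×C = 0. Solving: [H⁺] = 4.4312e-03. Percent = (4.4312e-03/0.11) × 100

Percent ionization = 4.03%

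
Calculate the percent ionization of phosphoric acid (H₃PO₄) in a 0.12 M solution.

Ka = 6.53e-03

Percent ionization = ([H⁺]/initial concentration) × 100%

Using Ka equilibrium: x² + Ka×x - Ka×C = 0. Solving: [H⁺] = 2.4918e-02. Percent = (2.4918e-02/0.12) × 100

Percent ionization = 20.8%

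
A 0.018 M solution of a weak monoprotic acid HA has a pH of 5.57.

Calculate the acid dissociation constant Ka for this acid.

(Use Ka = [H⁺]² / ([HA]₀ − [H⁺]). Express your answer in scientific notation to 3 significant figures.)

[H⁺] = 10^(−pH) = 10^(−5.57) = 2.692e-06 M. For HA ⇌ H⁺ + A⁻, Ka = [H⁺][A⁻]/[HA] = [H⁺]² / ([HA]₀ − [H⁺]) = (2.692e-06)² / (0.018 − 2.692e-06) = 4.03e-10.

K_a = 4.03e-10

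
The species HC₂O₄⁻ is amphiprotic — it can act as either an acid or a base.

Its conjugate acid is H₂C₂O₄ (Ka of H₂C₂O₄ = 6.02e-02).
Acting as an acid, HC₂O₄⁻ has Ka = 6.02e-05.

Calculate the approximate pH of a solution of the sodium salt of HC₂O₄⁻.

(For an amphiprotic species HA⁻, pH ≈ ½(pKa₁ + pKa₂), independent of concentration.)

pKa₁ = -log(6.02e-02) = 1.22; pKa₂ = -log(6.02e-05) = 4.22. For an amphiprotic species, pH ≈ ½(pKa₁ + pKa₂) = ½(1.22 + 4.22) = 2.72.

pH = 2.72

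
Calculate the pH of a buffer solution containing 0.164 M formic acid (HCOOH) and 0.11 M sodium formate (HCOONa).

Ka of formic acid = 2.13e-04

pKa = -log(2.13e-04) = 3.67. pH = pKa + log([A⁻]/[HA]) = 3.67 + log(0.11/0.164)

pH = 3.50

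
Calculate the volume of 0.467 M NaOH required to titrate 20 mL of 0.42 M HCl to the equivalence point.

At equivalence: moles acid = moles base. moles HCl = 0.42 × 20/1000 = 0.0084 mol. V_base = moles / 0.467 × 1000 = 18.0 mL.

V_{base} = 18.0 mL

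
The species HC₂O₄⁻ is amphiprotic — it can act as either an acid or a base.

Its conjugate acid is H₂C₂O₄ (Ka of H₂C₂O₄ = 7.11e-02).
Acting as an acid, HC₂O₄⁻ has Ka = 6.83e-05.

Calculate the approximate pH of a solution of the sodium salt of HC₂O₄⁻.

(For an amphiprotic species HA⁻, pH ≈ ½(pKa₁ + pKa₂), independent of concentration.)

pKa₁ = -log(7.11e-02) = 1.15; pKa₂ = -log(6.83e-05) = 4.17. For an amphiprotic species, pH ≈ ½(pKa₁ + pKa₂) = ½(1.15 + 4.17) = 2.66.

pH = 2.66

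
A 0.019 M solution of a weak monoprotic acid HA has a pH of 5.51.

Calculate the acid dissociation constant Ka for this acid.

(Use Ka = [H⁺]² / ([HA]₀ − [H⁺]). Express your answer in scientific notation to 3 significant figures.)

[H⁺] = 10^(−pH) = 10^(−5.51) = 3.090e-06 M. For HA ⇌ H⁺ + A⁻, Ka = [H⁺][A⁻]/[HA] = [H⁺]² / ([HA]₀ − [H⁺]) = (3.090e-06)² / (0.019 − 3.090e-06) = 5.03e-10.

K_a = 5.03e-10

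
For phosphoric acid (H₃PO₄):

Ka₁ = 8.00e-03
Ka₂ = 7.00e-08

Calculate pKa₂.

pKa₂ = -log(Ka₂) = -log(7.00e-08) = 7.15.

pK_{a2} = 7.15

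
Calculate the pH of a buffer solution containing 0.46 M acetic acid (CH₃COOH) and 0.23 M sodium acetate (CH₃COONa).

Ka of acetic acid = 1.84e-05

pKa = -log(1.84e-05) = 4.74. pH = pKa + log([A⁻]/[HA]) = 4.74 + log(0.23/0.46)

pH = 4.43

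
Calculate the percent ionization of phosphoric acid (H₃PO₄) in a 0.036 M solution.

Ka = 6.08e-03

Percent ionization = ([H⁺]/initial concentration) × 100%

Using Ka equilibrium: x² + Ka×x - Ka×C = 0. Solving: [H⁺] = 1.2064e-02. Percent = (1.2064e-02/0.036) × 100

Percent ionization = 33.5%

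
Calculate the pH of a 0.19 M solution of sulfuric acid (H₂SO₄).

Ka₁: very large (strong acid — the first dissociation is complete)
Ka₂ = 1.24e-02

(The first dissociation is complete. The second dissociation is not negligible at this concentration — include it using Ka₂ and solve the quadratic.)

First dissociation is complete: [H⁺]₀ = [HSO₄⁻]₀ = C = 0.19 M. Second dissociation HSO₄⁻ ⇌ H⁺ + SO₄²⁻: let x = [SO₄²⁻]. Ka₂ = (C + x)·x / (C − x) = 1.24e-02 → x² + (C + Ka₂)·x − Ka₂·C = 0 → x² + 0.20240·x − 2.356e-03 = 0. x = (−0.20240 + √(0.20240² + 4 × 2.356e-03)) / 2 = 1.1038e-02 M. [H⁺] = C + x = 0.19 + 1.1038e-02 = 2.0104e-01 M. pH = -log(2.0104e-01) = 0.70.

pH = 0.70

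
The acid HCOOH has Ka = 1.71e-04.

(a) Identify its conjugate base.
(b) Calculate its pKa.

(a) The conjugate base is formed by removing one H⁺ from HCOOH, giving HCOO⁻. (b) pKa = -log(Ka) = -log(1.71e-04) = 3.77.

Conjugate base: HCOO⁻; pK_a = 3.77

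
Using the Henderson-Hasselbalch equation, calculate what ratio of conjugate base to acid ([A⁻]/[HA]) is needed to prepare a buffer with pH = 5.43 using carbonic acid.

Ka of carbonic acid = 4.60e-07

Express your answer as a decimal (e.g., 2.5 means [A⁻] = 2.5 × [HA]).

pKa = -log(4.60e-07) = 6.3372. pH = pKa + log([A⁻]/[HA]), so log([A⁻]/[HA]) = pH − pKa = 5.43 − 6.3372 = -0.9072. [A⁻]/[HA] = 10^(-0.9072) = 0.124

[A⁻]/[HA] = 0.124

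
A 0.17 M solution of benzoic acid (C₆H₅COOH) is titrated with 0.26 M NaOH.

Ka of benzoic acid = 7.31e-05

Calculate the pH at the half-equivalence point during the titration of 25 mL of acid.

At half-equivalence [HA] = [A⁻], so Henderson-Hasselbalch gives pH = pKa = -log(7.31e-05) = 4.14.

pH = pKa = 4.14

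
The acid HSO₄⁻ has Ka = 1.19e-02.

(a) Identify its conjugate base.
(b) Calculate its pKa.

(a) The conjugate base is formed by removing one H⁺ from HSO₄⁻, giving SO₄²⁻. (b) pKa = -log(Ka) = -log(1.19e-02) = 1.92.

Conjugate base: SO₄²⁻; pK_a = 1.92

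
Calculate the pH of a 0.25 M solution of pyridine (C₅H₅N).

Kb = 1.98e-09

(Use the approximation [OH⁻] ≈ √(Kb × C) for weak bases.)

[OH⁻] = √(Kb × C) = √(1.98e-09 × 0.25) = 2.2249e-05. pOH = 4.65, pH = 14 - pOH

pH = 9.35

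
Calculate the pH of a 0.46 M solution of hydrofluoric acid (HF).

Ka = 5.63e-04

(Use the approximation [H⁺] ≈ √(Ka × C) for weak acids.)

[H⁺] = √(Ka × C) = √(5.63e-04 × 0.46) = 1.6093e-02. pH = -log(1.6093e-02)

pH = 1.79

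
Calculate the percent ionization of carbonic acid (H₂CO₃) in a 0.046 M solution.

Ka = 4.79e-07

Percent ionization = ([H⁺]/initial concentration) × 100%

Using Ka equilibrium: x² + Ka×x - Ka×C = 0. Solving: [H⁺] = 1.4820e-04. Percent = (1.4820e-04/0.046) × 100

Percent ionization = 0.322%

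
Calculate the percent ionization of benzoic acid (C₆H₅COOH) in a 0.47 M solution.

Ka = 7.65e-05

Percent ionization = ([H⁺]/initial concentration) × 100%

Using Ka equilibrium: x² + Ka×x - Ka×C = 0. Solving: [H⁺] = 5.9581e-03. Percent = (5.9581e-03/0.47) × 100

Percent ionization = 1.27%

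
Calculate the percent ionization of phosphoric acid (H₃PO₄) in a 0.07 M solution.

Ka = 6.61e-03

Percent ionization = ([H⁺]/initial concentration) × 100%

Using Ka equilibrium: x² + Ka×x - Ka×C = 0. Solving: [H⁺] = 1.8458e-02. Percent = (1.8458e-02/0.07) × 100

Percent ionization = 26.4%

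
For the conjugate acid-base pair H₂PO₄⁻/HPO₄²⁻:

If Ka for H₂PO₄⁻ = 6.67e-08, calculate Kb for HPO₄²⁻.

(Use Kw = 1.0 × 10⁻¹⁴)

For a conjugate pair Ka × Kb = Kw, so Kb = Kw/Ka = 1.0 × 10⁻¹⁴ / 6.67e-08 = 1.50e-07.

K_b = 1.50e-07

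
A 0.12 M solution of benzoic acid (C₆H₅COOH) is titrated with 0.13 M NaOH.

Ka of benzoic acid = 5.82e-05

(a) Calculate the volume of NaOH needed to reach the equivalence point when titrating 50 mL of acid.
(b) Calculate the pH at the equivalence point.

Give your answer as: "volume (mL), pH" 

moles acid = 0.12 × 50/1000 = 0.006 mol; V_base = moles/0.13 × 1000 = 46.2 mL. At equivalence only the conjugate base is present: [A⁻] = 0.006/0.096 = 6.2400e-02 M. Kb = Kw/Ka = 1.72e-10; [OH⁻] = √(Kb × [A⁻]) = 3.2744e-06; pOH = 5.48; pH = 14 - pOH = 8.52.

V = 46.2 mL, pH = 8.52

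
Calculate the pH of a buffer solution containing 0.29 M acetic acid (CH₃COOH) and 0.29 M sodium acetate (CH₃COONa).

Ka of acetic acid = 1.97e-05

pKa = -log(1.97e-05) = 4.71. pH = pKa + log([A⁻]/[HA]) = 4.71 + log(0.29/0.29)

pH = 4.71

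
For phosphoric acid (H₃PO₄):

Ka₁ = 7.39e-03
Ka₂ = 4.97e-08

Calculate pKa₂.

pKa₂ = -log(Ka₂) = -log(4.97e-08) = 7.30.

pK_{a2} = 7.30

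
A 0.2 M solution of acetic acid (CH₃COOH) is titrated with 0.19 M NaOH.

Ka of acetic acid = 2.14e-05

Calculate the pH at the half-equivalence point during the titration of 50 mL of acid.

At half-equivalence [HA] = [A⁻], so Henderson-Hasselbalch gives pH = pKa = -log(2.14e-05) = 4.67.

pH = pKa = 4.67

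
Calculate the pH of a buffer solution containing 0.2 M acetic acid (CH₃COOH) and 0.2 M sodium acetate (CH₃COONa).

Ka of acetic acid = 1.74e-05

pKa = -log(1.74e-05) = 4.76. pH = pKa + log([A⁻]/[HA]) = 4.76 + log(0.2/0.2)

pH = 4.76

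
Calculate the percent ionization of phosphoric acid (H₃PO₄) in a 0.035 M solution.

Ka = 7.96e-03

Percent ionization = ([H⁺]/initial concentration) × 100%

Using Ka equilibrium: x² + Ka×x - Ka×C = 0. Solving: [H⁺] = 1.3179e-02. Percent = (1.3179e-02/0.035) × 100

Percent ionization = 37.7%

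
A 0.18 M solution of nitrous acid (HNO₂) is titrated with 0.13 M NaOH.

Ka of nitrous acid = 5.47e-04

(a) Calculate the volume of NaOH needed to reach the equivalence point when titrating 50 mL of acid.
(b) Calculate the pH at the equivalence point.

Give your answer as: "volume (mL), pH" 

moles acid = 0.18 × 50/1000 = 0.009 mol; V_base = moles/0.13 × 1000 = 69.2 mL. At equivalence only the conjugate base is present: [A⁻] = 0.009/0.119 = 7.5484e-02 M. Kb = Kw/Ka = 1.83e-11; [OH⁻] = √(Kb × [A⁻]) = 1.1747e-06; pOH = 5.93; pH = 14 - pOH = 8.07.

V = 69.2 mL, pH = 8.07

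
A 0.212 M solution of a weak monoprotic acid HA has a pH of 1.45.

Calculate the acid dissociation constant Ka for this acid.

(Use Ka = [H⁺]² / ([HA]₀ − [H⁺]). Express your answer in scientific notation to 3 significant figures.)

[H⁺] = 10^(−pH) = 10^(−1.45) = 3.548e-02 M. For HA ⇌ H⁺ + A⁻, Ka = [H⁺][A⁻]/[HA] = [H⁺]² / ([HA]₀ − [H⁺]) = (3.548e-02)² / (0.212 − 3.548e-02) = 7.13e-03.

K_a = 7.13e-03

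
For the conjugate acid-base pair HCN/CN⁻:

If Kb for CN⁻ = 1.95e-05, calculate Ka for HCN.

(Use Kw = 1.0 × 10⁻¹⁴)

For a conjugate pair Ka × Kb = Kw, so Ka = Kw/Kb = 1.0 × 10⁻¹⁴ / 1.95e-05 = 5.13e-10.

K_a = 5.13e-10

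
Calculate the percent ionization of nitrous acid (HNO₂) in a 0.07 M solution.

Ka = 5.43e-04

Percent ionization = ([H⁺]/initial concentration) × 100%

Using Ka equilibrium: x² + Ka×x - Ka×C = 0. Solving: [H⁺] = 5.8997e-03. Percent = (5.8997e-03/0.07) × 100

Percent ionization = 8.43%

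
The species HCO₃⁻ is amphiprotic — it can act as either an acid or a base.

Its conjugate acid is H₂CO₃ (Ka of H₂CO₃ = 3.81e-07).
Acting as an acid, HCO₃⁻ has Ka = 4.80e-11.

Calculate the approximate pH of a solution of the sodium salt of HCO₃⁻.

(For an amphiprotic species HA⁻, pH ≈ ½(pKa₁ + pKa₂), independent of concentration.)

pKa₁ = -log(3.81e-07) = 6.42; pKa₂ = -log(4.80e-11) = 10.32. For an amphiprotic species, pH ≈ ½(pKa₁ + pKa₂) = ½(6.42 + 10.32) = 8.37.

pH = 8.37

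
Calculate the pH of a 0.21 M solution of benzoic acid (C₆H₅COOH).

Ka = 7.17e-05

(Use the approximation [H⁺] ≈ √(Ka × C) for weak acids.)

[H⁺] = √(Ka × C) = √(7.17e-05 × 0.21) = 3.8803e-03. pH = -log(3.8803e-03)

pH = 2.41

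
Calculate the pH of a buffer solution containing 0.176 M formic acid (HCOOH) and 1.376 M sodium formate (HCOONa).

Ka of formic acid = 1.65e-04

pKa = -log(1.65e-04) = 3.78. pH = pKa + log([A⁻]/[HA]) = 3.78 + log(1.376/0.176)

pH = 4.68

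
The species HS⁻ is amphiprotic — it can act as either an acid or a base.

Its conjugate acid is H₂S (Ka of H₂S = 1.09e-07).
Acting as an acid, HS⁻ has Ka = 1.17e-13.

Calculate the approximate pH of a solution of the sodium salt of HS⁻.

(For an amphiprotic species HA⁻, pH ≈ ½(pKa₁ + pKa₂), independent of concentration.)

pKa₁ = -log(1.09e-07) = 6.96; pKa₂ = -log(1.17e-13) = 12.93. For an amphiprotic species, pH ≈ ½(pKa₁ + pKa₂) = ½(6.96 + 12.93) = 9.95.

pH = 9.95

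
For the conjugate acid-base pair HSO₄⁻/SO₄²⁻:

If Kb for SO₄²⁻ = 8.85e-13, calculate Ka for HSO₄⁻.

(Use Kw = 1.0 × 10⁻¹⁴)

For a conjugate pair Ka × Kb = Kw, so Ka = Kw/Kb = 1.0 × 10⁻¹⁴ / 8.85e-13 = 1.13e-02.

K_a = 1.13e-02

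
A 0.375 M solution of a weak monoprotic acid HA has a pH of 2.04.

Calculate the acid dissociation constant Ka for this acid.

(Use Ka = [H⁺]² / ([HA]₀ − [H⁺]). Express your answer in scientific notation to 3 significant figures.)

[H⁺] = 10^(−pH) = 10^(−2.04) = 9.120e-03 M. For HA ⇌ H⁺ + A⁻, Ka = [H⁺][A⁻]/[HA] = [H⁺]² / ([HA]₀ − [H⁺]) = (9.120e-03)² / (0.375 − 9.120e-03) = 2.27e-04.

K_a = 2.27e-04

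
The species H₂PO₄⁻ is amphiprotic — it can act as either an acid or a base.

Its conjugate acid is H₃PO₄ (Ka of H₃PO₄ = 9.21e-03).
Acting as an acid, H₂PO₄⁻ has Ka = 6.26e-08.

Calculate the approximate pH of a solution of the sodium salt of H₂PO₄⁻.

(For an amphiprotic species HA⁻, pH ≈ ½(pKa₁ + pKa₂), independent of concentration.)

pKa₁ = -log(9.21e-03) = 2.04; pKa₂ = -log(6.26e-08) = 7.20. For an amphiprotic species, pH ≈ ½(pKa₁ + pKa₂) = ½(2.04 + 7.20) = 4.62.

pH = 4.62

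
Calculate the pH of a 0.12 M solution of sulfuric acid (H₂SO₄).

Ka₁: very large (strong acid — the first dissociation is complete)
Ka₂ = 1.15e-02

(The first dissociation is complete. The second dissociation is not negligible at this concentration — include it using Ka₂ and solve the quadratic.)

First dissociation is complete: [H⁺]₀ = [HSO₄⁻]₀ = C = 0.12 M. Second dissociation HSO₄⁻ ⇌ H⁺ + SO₄²⁻: let x = [SO₄²⁻]. Ka₂ = (C + x)·x / (C − x) = 1.15e-02 → x² + (C + Ka₂)·x − Ka₂·C = 0 → x² + 0.13150·x − 1.380e-03 = 0. x = (−0.13150 + √(0.13150² + 4 × 1.380e-03)) / 2 = 9.7686e-03 M. [H⁺] = C + x = 0.12 + 9.7686e-03 = 1.2977e-01 M. pH = -log(1.2977e-01) = 0.89.

pH = 0.89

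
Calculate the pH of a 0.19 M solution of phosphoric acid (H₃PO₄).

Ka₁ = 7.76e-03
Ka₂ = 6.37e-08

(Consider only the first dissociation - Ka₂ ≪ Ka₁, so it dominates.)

First dissociation dominates. From Ka₁ = [H⁺][HA⁻]/[H₂A], x² + Ka₁·x − Ka₁·C = 0 with C = 0.19 M and Ka₁ = 7.76e-03. Solving: [H⁺] = (−Ka₁ + √(Ka₁² + 4·Ka₁·C)) / 2 = 3.4713e-02 M. pH = -log(3.4713e-02) = 1.46.

pH = 1.46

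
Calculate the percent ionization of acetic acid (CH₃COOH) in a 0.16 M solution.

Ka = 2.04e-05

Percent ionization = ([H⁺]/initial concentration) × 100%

Using Ka equilibrium: x² + Ka×x - Ka×C = 0. Solving: [H⁺] = 1.7965e-03. Percent = (1.7965e-03/0.16) × 100

Percent ionization = 1.12%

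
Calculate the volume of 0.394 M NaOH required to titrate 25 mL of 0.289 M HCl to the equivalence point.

At equivalence: moles acid = moles base. moles HCl = 0.289 × 25/1000 = 0.007225 mol. V_base = moles / 0.394 × 1000 = 18.3 mL.

V_{base} = 18.3 mL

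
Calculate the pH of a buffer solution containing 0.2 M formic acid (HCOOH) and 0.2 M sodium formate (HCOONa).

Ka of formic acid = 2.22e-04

pKa = -log(2.22e-04) = 3.65. pH = pKa + log([A⁻]/[HA]) = 3.65 + log(0.2/0.2)

pH = 3.65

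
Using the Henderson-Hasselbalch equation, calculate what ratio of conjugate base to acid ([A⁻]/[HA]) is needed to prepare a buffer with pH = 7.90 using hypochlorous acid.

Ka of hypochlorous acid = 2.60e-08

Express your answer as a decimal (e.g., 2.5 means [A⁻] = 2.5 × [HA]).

pKa = -log(2.60e-08) = 7.5850. pH = pKa + log([A⁻]/[HA]), so log([A⁻]/[HA]) = pH − pKa = 7.90 − 7.5850 = 0.3150. [A⁻]/[HA] = 10^(0.3150) = 2.07

[A⁻]/[HA] = 2.07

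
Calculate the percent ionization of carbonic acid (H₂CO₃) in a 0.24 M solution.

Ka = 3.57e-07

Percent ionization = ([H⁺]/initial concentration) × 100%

Using Ka equilibrium: x² + Ka×x - Ka×C = 0. Solving: [H⁺] = 2.9253e-04. Percent = (2.9253e-04/0.24) × 100

Percent ionization = 0.122%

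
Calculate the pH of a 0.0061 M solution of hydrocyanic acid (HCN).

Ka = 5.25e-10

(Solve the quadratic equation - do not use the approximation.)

x² + Ka×x - Ka×C = 0. Using quadratic formula: [H⁺] = 1.7893e-06

pH = 5.75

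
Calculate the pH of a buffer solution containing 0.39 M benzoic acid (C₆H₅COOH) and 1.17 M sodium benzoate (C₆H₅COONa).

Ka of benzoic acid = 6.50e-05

pKa = -log(6.50e-05) = 4.19. pH = pKa + log([A⁻]/[HA]) = 4.19 + log(1.17/0.39)

pH = 4.66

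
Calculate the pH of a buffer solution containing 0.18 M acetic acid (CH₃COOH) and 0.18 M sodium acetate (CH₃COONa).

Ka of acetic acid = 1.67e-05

pKa = -log(1.67e-05) = 4.78. pH = pKa + log([A⁻]/[HA]) = 4.78 + log(0.18/0.18)

pH = 4.78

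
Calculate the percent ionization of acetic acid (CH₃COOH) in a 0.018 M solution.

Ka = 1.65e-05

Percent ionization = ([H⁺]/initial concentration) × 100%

Using Ka equilibrium: x² + Ka×x - Ka×C = 0. Solving: [H⁺] = 5.3679e-04. Percent = (5.3679e-04/0.018) × 100

Percent ionization = 2.98%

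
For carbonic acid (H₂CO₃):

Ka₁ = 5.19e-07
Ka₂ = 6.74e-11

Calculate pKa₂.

pKa₂ = -log(Ka₂) = -log(6.74e-11) = 10.17.

pK_{a2} = 10.17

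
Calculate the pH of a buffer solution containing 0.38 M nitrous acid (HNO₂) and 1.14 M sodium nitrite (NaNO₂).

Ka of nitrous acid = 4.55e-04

pKa = -log(4.55e-04) = 3.34. pH = pKa + log([A⁻]/[HA]) = 3.34 + log(1.14/0.38)

pH = 3.82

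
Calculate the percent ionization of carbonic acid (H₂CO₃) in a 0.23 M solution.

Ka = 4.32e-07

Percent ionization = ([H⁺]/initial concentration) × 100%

Using Ka equilibrium: x² + Ka×x - Ka×C = 0. Solving: [H⁺] = 3.1500e-04. Percent = (3.1500e-04/0.23) × 100

Percent ionization = 0.137%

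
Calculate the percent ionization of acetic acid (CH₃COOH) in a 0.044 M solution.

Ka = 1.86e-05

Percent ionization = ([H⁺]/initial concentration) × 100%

Using Ka equilibrium: x² + Ka×x - Ka×C = 0. Solving: [H⁺] = 8.9540e-04. Percent = (8.9540e-04/0.044) × 100

Percent ionization = 2.04%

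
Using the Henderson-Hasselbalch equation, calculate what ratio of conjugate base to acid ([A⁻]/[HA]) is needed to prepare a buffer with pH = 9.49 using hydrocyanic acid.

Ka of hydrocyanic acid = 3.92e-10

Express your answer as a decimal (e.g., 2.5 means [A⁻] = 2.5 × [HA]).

pKa = -log(3.92e-10) = 9.4067. pH = pKa + log([A⁻]/[HA]), so log([A⁻]/[HA]) = pH − pKa = 9.49 − 9.4067 = 0.0833. [A⁻]/[HA] = 10^(0.0833) = 1.21

[A⁻]/[HA] = 1.21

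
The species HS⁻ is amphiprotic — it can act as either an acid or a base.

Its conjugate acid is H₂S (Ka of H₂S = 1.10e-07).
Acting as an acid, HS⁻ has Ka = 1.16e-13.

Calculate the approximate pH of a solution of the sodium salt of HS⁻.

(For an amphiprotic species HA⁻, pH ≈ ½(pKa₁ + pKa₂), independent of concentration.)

pKa₁ = -log(1.10e-07) = 6.96; pKa₂ = -log(1.16e-13) = 12.94. For an amphiprotic species, pH ≈ ½(pKa₁ + pKa₂) = ½(6.96 + 12.94) = 9.95.

pH = 9.95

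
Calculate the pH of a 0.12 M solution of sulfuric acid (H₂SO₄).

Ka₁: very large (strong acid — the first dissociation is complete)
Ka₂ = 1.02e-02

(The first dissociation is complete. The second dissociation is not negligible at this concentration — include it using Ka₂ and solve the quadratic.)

First dissociation is complete: [H⁺]₀ = [HSO₄⁻]₀ = C = 0.12 M. Second dissociation HSO₄⁻ ⇌ H⁺ + SO₄²⁻: let x = [SO₄²⁻]. Ka₂ = (C + x)·x / (C − x) = 1.02e-02 → x² + (C + Ka₂)·x − Ka₂·C = 0 → x² + 0.13020·x − 1.224e-03 = 0. x = (−0.13020 + √(0.13020² + 4 × 1.224e-03)) / 2 = 8.8054e-03 M. [H⁺] = C + x = 0.12 + 8.8054e-03 = 1.2881e-01 M. pH = -log(1.2881e-01) = 0.89.

pH = 0.89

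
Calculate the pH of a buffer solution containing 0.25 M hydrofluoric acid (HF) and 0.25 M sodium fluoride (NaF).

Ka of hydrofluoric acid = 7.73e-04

pKa = -log(7.73e-04) = 3.11. pH = pKa + log([A⁻]/[HA]) = 3.11 + log(0.25/0.25)

pH = 3.11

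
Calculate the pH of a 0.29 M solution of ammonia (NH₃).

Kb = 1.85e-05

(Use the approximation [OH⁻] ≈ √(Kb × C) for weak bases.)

[OH⁻] = √(Kb × C) = √(1.85e-05 × 0.29) = 2.3162e-03. pOH = 2.64, pH = 14 - pOH

pH = 11.36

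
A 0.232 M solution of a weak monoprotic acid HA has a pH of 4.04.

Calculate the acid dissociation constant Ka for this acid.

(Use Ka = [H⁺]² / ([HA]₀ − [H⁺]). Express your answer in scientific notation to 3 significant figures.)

[H⁺] = 10^(−pH) = 10^(−4.04) = 9.120e-05 M. For HA ⇌ H⁺ + A⁻, Ka = [H⁺][A⁻]/[HA] = [H⁺]² / ([HA]₀ − [H⁺]) = (9.120e-05)² / (0.232 − 9.120e-05) = 3.59e-08.

K_a = 3.59e-08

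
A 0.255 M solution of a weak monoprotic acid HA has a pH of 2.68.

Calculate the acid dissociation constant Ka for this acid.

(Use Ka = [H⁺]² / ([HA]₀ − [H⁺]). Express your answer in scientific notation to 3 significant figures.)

[H⁺] = 10^(−pH) = 10^(−2.68) = 2.089e-03 M. For HA ⇌ H⁺ + A⁻, Ka = [H⁺][A⁻]/[HA] = [H⁺]² / ([HA]₀ − [H⁺]) = (2.089e-03)² / (0.255 − 2.089e-03) = 1.73e-05.

K_a = 1.73e-05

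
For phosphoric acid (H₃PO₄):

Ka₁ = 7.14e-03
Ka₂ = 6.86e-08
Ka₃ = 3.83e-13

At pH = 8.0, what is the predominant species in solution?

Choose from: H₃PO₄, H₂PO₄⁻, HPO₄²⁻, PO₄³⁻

pKa₁ = 2.15, pKa₂ = 7.16, pKa₃ = 12.42. For a polyprotic acid the predominant species crosses at each pKa: below pKa_n the protonated form dominates, above it the deprotonated form does. At pH = 8.0, the predominant species is HPO₄²⁻.

HPO₄²⁻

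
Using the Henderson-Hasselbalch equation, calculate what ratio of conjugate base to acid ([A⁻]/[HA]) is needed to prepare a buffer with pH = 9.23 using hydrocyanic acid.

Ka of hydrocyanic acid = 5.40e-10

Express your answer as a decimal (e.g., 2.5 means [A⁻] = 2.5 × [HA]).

pKa = -log(5.40e-10) = 9.2676. pH = pKa + log([A⁻]/[HA]), so log([A⁻]/[HA]) = pH − pKa = 9.23 − 9.2676 = -0.0376. [A⁻]/[HA] = 10^(-0.0376) = 0.917

[A⁻]/[HA] = 0.917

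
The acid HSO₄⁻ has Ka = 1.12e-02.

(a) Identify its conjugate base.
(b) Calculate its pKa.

(a) The conjugate base is formed by removing one H⁺ from HSO₄⁻, giving SO₄²⁻. (b) pKa = -log(Ka) = -log(1.12e-02) = 1.95.

Conjugate base: SO₄²⁻; pK_a = 1.95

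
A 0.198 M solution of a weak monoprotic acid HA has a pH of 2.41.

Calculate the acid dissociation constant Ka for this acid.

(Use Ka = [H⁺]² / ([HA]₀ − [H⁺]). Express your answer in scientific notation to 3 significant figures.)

[H⁺] = 10^(−pH) = 10^(−2.41) = 3.890e-03 M. For HA ⇌ H⁺ + A⁻, Ka = [H⁺][A⁻]/[HA] = [H⁺]² / ([HA]₀ − [H⁺]) = (3.890e-03)² / (0.198 − 3.890e-03) = 7.80e-05.

K_a = 7.80e-05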